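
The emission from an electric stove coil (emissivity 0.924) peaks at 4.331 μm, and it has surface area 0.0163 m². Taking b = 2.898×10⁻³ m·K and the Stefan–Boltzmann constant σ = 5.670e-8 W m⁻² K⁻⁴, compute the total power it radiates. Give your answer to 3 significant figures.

P ≈ 171 W

Wien's law: T = b/λ_max = 2.898×10⁻³/4.331×10⁻⁶ = 669.130 K.
Area A = 0.0163 m².
Then P = εσAT⁴ = 0.924×5.670×10⁻⁸×0.0163×(669.130)⁴ = 171 W.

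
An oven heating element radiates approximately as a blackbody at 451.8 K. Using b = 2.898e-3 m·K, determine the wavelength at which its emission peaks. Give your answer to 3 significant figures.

λ_max ≈ 6.41 μm

Wien's displacement law: λ_max = b/T = (2.898×10⁻³ m·K)/(451.8 K) = 6.414×10⁻⁶ m.
That is 6.41 μm, in the infrared range.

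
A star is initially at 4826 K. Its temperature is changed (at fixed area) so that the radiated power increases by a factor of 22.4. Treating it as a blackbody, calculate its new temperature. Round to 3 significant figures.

T₂ ≈ 1.05×10⁴ K

P ∝ T⁴, so T₂/T₁ = (P₂/P₁)^(1/4) = (22.4)^(1/4) = 2.17551.
T₂ = 4826 × 2.17551 = 1.05×10⁴ K.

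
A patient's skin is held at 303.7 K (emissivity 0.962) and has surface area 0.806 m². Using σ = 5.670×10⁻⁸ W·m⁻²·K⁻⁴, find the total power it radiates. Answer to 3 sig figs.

Area A = 0.806 m².
P = εσAT⁴ = 0.962 × 5.670×10⁻⁸ × 0.806 × (303.7)⁴ = 374 W.

P ≈ 374 W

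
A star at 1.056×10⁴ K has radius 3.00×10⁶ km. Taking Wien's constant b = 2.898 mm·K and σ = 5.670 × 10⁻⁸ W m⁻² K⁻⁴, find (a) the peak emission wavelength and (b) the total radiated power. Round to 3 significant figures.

(a) λ_max = b/T = 2.898×10⁻³/1.056×10⁴ = 2.744×10⁻⁷ m = 274 nm.
Surface area A = 4πR² = 4π(3.00×10⁹ m)² = 1.13097×10²⁰ m².
(b) P = σAT⁴ = 5.670×10⁻⁸×1.13097×10²⁰×(1.056×10⁴)⁴ = 7.97×10²⁸ W.

λ_max ≈ 274 nm; P ≈ 7.97×10²⁸ W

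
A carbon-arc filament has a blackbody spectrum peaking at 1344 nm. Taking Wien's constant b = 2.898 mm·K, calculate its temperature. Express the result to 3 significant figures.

Wien's law gives T = b/λ_max = (2.898×10⁻³ m·K)/(1.344×10⁻⁶ m) = 2.16×10³ K.

T ≈ 2.16×10³ K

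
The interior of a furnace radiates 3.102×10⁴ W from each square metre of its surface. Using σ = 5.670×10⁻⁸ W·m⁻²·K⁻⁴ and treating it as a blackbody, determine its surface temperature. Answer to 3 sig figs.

I = σT⁴, so T = (I/σ)^(1/4) = (3.102×10⁴/(5.670×10⁻⁸))^(1/4) = 860 K.

T ≈ 860 K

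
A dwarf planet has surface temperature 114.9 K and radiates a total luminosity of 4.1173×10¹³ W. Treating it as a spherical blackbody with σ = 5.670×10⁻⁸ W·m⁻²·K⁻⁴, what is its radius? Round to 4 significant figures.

L = 4πR²σT⁴ ⇒ R = √(L/(4πσT⁴)).
σT⁴ = 9.88242 W/m², so R = √(4.1173×10¹³/(4π×9.88242)) = 5.758×10⁵ m.

R ≈ 5.758×10⁵ m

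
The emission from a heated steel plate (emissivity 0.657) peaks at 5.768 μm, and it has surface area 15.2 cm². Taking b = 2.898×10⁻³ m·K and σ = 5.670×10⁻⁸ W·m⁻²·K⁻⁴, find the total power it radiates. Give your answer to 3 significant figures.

Wien's law: T = b/λ_max = 2.898×10⁻³/5.768×10⁻⁶ = 502.427 K.
Area A = 15.2 cm² = 1.52×10⁻³ m².
Then P = εσAT⁴ = 0.657×5.670×10⁻⁸×1.52×10⁻³×(502.427)⁴ = 3.61 W.

P ≈ 3.61 W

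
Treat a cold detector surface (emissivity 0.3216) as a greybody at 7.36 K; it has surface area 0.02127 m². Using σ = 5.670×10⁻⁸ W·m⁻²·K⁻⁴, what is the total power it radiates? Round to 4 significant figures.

Area A = 0.02127 m².
P = εσAT⁴ = 0.3216 × 5.670×10⁻⁸ × 0.02127 × (7.36)⁴ = 1.138×10⁻⁶ W.

P ≈ 1.138×10⁻⁶ W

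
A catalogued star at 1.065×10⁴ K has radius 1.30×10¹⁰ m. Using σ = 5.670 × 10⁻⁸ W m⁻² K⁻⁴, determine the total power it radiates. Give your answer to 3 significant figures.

P ≈ 1.55×10³⁰ W

Surface area A = 4πR² = 4π(1.30×10¹⁰ m)² = 2.12372×10²¹ m².
P = σAT⁴ = 5.670×10⁻⁸ × 2.12372×10²¹ × (1.065×10⁴)⁴ = 1.55×10³⁰ W.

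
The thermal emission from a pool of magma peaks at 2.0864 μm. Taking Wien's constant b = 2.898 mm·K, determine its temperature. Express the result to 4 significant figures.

T ≈ 1389 K

Wien's law gives T = b/λ_max = (2.898×10⁻³ m·K)/(2.0864×10⁻⁶ m) = 1389 K.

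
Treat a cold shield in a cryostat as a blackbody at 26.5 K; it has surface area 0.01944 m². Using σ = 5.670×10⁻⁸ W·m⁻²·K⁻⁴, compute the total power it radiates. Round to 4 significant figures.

P ≈ 5.436×10⁻⁴ W

Area A = 0.01944 m².
P = σAT⁴ = 5.670×10⁻⁸ × 0.01944 × (26.5)⁴ = 5.436×10⁻⁴ W.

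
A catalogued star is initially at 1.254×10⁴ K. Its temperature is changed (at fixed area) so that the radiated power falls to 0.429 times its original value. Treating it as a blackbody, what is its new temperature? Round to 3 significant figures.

P ∝ T⁴, so T₂/T₁ = (P₂/P₁)^(1/4) = (0.429)^(1/4) = 0.809309.
T₂ = 1.254×10⁴ × 0.809309 = 1.01×10⁴ K.

T₂ ≈ 1.01×10⁴ K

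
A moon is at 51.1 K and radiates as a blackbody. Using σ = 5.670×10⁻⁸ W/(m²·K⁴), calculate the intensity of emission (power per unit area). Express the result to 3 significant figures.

I ≈ 0.387 W/m²

Stefan–Boltzmann: I = σT⁴ = 5.670×10⁻⁸ × (51.1)⁴ = 0.387 W/m².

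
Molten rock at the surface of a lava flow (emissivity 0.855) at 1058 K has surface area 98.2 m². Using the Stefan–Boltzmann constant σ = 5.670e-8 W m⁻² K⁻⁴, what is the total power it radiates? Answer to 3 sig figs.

Area A = 98.2 m².
P = εσAT⁴ = 0.855 × 5.670×10⁻⁸ × 98.2 × (1058)⁴ = 5.96×10⁶ W.

P ≈ 5.96×10⁶ W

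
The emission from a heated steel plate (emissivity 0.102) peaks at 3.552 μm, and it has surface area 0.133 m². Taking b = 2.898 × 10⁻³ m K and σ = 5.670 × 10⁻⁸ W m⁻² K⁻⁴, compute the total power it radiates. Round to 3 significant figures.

P ≈ 341 W

Wien's law: T = b/λ_max = 2.898×10⁻³/3.552×10⁻⁶ = 815.878 K.
Area A = 0.133 m².
Then P = εσAT⁴ = 0.102×5.670×10⁻⁸×0.133×(815.878)⁴ = 341 W.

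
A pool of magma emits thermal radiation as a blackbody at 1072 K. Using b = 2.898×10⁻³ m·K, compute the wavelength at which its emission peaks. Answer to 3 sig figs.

λ_max ≈ 2.70×10³ nm

Wien's displacement law: λ_max = b/T = (2.898×10⁻³ m·K)/(1072 K) = 2.703×10⁻⁶ m.
That is 2.70×10³ nm, in the infrared range.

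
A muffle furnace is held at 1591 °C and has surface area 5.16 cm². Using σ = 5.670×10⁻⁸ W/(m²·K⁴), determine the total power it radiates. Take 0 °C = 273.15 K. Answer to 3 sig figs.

P ≈ 353 W

T = 1591 °C + 273.15 = 1864.15 K.
Area A = 5.16 cm² = 5.16×10⁻⁴ m².
P = σAT⁴ = 5.670×10⁻⁸ × 5.16×10⁻⁴ × (1864.15)⁴ = 353 W.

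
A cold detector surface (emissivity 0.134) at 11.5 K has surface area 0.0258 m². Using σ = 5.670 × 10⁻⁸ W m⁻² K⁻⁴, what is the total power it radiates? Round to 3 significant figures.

P ≈ 3.43×10⁻⁶ W

Area A = 0.0258 m².
P = εσAT⁴ = 0.134 × 5.670×10⁻⁸ × 0.0258 × (11.5)⁴ = 3.43×10⁻⁶ W.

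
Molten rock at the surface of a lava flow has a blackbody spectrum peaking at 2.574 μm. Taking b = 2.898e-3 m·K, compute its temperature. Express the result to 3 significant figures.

T ≈ 1.13×10³ K

Wien's law gives T = b/λ_max = (2.898×10⁻³ m·K)/(2.574×10⁻⁶ m) = 1.13×10³ K.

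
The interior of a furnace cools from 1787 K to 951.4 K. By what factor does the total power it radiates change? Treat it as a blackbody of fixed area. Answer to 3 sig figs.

P₂/P₁ ≈ 0.0803

P ∝ T⁴, so P₂/P₁ = (T₂/T₁)⁴ = (951.4/1787)⁴ = (0.532401)⁴ = 0.0803.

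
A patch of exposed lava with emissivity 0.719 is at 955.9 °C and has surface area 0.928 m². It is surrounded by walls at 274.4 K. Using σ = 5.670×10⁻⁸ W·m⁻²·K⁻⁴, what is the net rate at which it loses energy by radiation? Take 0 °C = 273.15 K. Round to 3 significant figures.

Net loss ≈ 8.61×10⁴ W

T = 955.9 °C + 273.15 = 1229.05 K.
Area A = 0.928 m².
Net radiated power P_net = εσA(T⁴ − T₀⁴) = 0.719×5.670×10⁻⁸×0.928×(1229.05⁴ − 274.4⁴).
T⁴ − T₀⁴ = 2.28180×10¹² − 5.66939×10⁹ = 2.27613×10¹² K⁴, so P_net = 8.61×10⁴ W.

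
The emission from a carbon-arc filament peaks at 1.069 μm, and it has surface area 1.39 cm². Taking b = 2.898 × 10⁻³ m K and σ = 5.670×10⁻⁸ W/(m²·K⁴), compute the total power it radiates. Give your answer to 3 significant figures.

Wien's law: T = b/λ_max = 2.898×10⁻³/1.069×10⁻⁶ = 2710.94 K.
Area A = 1.39 cm² = 1.39×10⁻⁴ m².
Then P = σAT⁴ = 5.670×10⁻⁸×1.39×10⁻⁴×(2710.94)⁴ = 426 W.

P ≈ 426 W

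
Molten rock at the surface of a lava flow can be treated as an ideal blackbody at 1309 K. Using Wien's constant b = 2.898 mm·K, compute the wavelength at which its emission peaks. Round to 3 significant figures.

λ_max ≈ 2.21 μm

Wien's displacement law: λ_max = b/T = (2.898×10⁻³ m·K)/(1309 K) = 2.214×10⁻⁶ m.
That is 2.21 μm, in the infrared range.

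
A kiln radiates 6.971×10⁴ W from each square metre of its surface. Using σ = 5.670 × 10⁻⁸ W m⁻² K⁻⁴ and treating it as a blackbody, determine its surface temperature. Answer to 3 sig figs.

I = σT⁴, so T = (I/σ)^(1/4) = (6.971×10⁴/(5.670×10⁻⁸))^(1/4) = 1.05×10³ K.

T ≈ 1.05×10³ K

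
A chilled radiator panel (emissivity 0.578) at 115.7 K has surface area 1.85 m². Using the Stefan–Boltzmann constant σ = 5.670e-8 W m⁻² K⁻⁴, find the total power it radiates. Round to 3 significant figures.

Area A = 1.85 m².
P = εσAT⁴ = 0.578 × 5.670×10⁻⁸ × 1.85 × (115.7)⁴ = 10.9 W.

P ≈ 10.9 W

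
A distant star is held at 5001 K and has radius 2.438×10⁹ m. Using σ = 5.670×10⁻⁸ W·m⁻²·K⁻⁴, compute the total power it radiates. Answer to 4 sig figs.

Surface area A = 4πR² = 4π(2.438×10⁹ m)² = 7.46925×10¹⁹ m².
P = σAT⁴ = 5.670×10⁻⁸ × 7.46925×10¹⁹ × (5001)⁴ = 2.649×10²⁷ W.

P ≈ 2.649×10²⁷ W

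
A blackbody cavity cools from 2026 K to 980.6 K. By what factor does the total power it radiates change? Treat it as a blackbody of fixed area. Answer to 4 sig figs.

P ∝ T⁴, so P₂/P₁ = (T₂/T₁)⁴ = (980.6/2026)⁴ = (0.484008)⁴ = 0.05488.

P₂/P₁ ≈ 0.05488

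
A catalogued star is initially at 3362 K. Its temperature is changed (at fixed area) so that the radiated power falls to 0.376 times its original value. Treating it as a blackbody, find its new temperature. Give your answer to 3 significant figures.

P ∝ T⁴, so T₂/T₁ = (P₂/P₁)^(1/4) = (0.376)^(1/4) = 0.783063.
T₂ = 3362 × 0.783063 = 2.63×10³ K.

T₂ ≈ 2.63×10³ K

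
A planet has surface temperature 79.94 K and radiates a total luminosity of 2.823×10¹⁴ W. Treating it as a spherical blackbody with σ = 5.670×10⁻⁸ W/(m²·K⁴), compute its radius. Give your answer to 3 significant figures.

L = 4πR²σT⁴ ⇒ R = √(L/(4πσT⁴)).
σT⁴ = 2.31547 W/m², so R = √(2.823×10¹⁴/(4π×2.31547)) = 3.11×10⁶ m.

R ≈ 3.11×10⁶ m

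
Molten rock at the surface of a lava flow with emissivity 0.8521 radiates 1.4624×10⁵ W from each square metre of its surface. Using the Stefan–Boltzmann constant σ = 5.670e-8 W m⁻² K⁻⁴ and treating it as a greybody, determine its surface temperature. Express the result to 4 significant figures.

T ≈ 1319 K

I = εσT⁴, so T = (I/εσ)^(1/4) = (1.4624×10⁵/(0.8521×5.670×10⁻⁸))^(1/4) = 1319 K.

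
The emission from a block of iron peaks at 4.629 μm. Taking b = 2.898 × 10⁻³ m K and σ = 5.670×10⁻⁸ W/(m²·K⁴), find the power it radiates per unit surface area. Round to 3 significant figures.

I ≈ 8.71×10³ W/m²

Wien's law: T = b/λ_max = 2.898×10⁻³/4.629×10⁻⁶ = 626.053 K.
Then I = σT⁴ = 5.670×10⁻⁸×(626.053)⁴ = 8.71×10³ W/m².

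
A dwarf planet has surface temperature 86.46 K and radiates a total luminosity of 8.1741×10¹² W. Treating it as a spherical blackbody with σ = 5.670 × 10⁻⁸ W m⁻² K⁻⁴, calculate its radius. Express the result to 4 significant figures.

R ≈ 4.531×10⁵ m

L = 4πR²σT⁴ ⇒ R = √(L/(4πσT⁴)).
σT⁴ = 3.16843 W/m², so R = √(8.1741×10¹²/(4π×3.16843)) = 4.531×10⁵ m.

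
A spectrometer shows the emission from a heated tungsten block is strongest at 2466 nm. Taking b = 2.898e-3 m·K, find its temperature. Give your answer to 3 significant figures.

Wien's law gives T = b/λ_max = (2.898×10⁻³ m·K)/(2.466×10⁻⁶ m) = 1.18×10³ K.

T ≈ 1.18×10³ K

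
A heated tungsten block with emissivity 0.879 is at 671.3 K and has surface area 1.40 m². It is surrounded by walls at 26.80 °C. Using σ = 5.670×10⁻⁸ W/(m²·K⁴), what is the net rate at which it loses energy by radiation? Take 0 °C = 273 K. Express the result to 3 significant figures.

Surroundings: T = 26.80 °C + 273 = 299.80 K.
Area A = 1.40 m².
Net radiated power P_net = εσA(T⁴ − T₀⁴) = 0.879×5.670×10⁻⁸×1.40×(671.3⁴ − 299.80⁴).
T⁴ − T₀⁴ = 2.03080×10¹¹ − 8.07842×10⁹ = 1.95002×10¹¹ K⁴, so P_net = 1.36×10⁴ W.

Net loss ≈ 1.36×10⁴ W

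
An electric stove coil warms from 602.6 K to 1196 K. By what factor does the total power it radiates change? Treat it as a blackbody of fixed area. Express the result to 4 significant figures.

P₂/P₁ ≈ 15.52

P ∝ T⁴, so P₂/P₁ = (T₂/T₁)⁴ = (1196/602.6)⁴ = (1.98473)⁴ = 15.52.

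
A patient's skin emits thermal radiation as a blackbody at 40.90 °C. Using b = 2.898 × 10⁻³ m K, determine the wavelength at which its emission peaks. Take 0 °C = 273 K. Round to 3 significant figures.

λ_max ≈ 9.23 μm

T = 40.90 °C + 273 = 313.90 K.
Wien's displacement law: λ_max = b/T = (2.898×10⁻³ m·K)/(313.90 K) = 9.232×10⁻⁶ m.
That is 9.23 μm, in the infrared range.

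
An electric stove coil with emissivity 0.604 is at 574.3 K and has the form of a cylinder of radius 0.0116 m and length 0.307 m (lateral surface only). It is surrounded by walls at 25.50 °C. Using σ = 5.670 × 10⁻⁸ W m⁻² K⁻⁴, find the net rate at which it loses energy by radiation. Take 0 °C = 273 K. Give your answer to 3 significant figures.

Surroundings: T = 25.50 °C + 273 = 298.50 K.
Lateral area A = 2πrL = 2π×0.0116×0.307 = 0.0223757 m².
Net radiated power P_net = εσA(T⁴ − T₀⁴) = 0.604×5.670×10⁻⁸×0.0223757×(574.3⁴ − 298.50⁴).
T⁴ − T₀⁴ = 1.08782×10¹¹ − 7.93921×10⁹ = 1.00843×10¹¹ K⁴, so P_net = 77.3 W.

Net loss ≈ 77.3 W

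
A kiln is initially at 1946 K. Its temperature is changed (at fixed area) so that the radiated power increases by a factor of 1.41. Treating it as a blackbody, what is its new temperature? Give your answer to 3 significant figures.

P ∝ T⁴, so T₂/T₁ = (P₂/P₁)^(1/4) = (1.41)^(1/4) = 1.08969.
T₂ = 1946 × 1.08969 = 2.12×10³ K.

T₂ ≈ 2.12×10³ K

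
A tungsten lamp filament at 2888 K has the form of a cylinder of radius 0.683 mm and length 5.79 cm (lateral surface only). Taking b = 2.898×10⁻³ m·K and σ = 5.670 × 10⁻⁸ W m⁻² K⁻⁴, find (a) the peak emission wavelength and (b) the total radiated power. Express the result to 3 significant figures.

λ_max ≈ 1.00×10³ nm; P ≈ 980 W

(a) λ_max = b/T = 2.898×10⁻³/2888 = 1.003×10⁻⁶ m = 1.00×10³ nm.
Lateral area A = 2πrL = 2π×6.83×10⁻⁴×0.0579 = 2.48473×10⁻⁴ m².
(b) P = σAT⁴ = 5.670×10⁻⁸×2.48473×10⁻⁴×(2888)⁴ = 980 W.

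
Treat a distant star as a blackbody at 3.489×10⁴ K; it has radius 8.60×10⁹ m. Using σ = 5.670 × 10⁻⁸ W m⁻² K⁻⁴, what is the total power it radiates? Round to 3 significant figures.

Surface area A = 4πR² = 4π(8.60×10⁹ m)² = 9.29409×10²⁰ m².
P = σAT⁴ = 5.670×10⁻⁸ × 9.29409×10²⁰ × (3.489×10⁴)⁴ = 7.81×10³¹ W.

P ≈ 7.81×10³¹ W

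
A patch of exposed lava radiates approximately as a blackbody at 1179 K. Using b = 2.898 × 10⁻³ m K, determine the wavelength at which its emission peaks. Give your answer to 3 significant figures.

λ_max ≈ 2.46×10³ nm

Wien's displacement law: λ_max = b/T = (2.898×10⁻³ m·K)/(1179 K) = 2.458×10⁻⁶ m.
That is 2.46×10³ nm, in the infrared range.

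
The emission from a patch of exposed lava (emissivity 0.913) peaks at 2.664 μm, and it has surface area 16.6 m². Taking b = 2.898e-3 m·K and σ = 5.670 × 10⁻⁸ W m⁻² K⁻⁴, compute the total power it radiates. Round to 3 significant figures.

Wien's law: T = b/λ_max = 2.898×10⁻³/2.664×10⁻⁶ = 1087.84 K.
Area A = 16.6 m².
Then P = εσAT⁴ = 0.913×5.670×10⁻⁸×16.6×(1087.84)⁴ = 1.20×10⁶ W.

P ≈ 1.20×10⁶ W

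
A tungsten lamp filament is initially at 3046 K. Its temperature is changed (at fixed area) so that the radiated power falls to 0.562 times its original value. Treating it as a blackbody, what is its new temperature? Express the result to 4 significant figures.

T₂ ≈ 2637 K

P ∝ T⁴, so T₂/T₁ = (P₂/P₁)^(1/4) = (0.562)^(1/4) = 0.865833.
T₂ = 3046 × 0.865833 = 2637 K.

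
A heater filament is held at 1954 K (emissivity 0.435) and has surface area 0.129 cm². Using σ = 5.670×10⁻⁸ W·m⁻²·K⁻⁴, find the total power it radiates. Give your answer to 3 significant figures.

Area A = 0.129 cm² = 1.29×10⁻⁵ m².
P = εσAT⁴ = 0.435 × 5.670×10⁻⁸ × 1.29×10⁻⁵ × (1954)⁴ = 4.64 W.

P ≈ 4.64 W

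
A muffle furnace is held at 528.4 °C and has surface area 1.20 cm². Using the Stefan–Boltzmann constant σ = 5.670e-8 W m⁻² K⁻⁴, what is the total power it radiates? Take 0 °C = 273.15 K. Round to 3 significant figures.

P ≈ 2.81 W

T = 528.4 °C + 273.15 = 801.55 K.
Area A = 1.20 cm² = 1.20×10⁻⁴ m².
P = σAT⁴ = 5.670×10⁻⁸ × 1.20×10⁻⁴ × (801.55)⁴ = 2.81 W.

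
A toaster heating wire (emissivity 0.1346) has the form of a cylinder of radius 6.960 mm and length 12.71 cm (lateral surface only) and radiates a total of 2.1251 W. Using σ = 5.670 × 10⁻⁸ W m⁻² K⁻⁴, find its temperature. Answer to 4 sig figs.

T ≈ 473.1 K

Lateral area A = 2πrL = 2π×6.960×10⁻³×0.1271 = 5.55821×10⁻³ m².
P = εσAT⁴ ⇒ T = (P/(εσA))^(1/4) = (2.1251/(0.1346×5.670×10⁻⁸×5.55821×10⁻³))^(1/4) = 473.1 K.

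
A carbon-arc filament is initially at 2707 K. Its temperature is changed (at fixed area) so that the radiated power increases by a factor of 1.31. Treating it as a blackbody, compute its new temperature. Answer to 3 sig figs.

P ∝ T⁴, so T₂/T₁ = (P₂/P₁)^(1/4) = (1.31)^(1/4) = 1.06984.
T₂ = 2707 × 1.06984 = 2.90×10³ K.

T₂ ≈ 2.90×10³ K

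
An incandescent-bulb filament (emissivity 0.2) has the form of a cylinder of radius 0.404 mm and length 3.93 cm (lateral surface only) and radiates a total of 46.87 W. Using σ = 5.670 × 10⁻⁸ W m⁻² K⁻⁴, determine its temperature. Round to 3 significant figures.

T ≈ 2.54×10³ K

Lateral area A = 2πrL = 2π×4.04×10⁻⁴×0.0393 = 9.97594×10⁻⁵ m².
P = εσAT⁴ ⇒ T = (P/(εσA))^(1/4) = (46.87/(0.2×5.670×10⁻⁸×9.97594×10⁻⁵))^(1/4) = 2.54×10³ K.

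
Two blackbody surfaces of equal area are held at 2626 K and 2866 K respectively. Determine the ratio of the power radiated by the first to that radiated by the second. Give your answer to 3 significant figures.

With equal areas, P₁/P₂ = (T₁/T₂)⁴ = (2626/2866)⁴ = 0.705.

P₁/P₂ ≈ 0.705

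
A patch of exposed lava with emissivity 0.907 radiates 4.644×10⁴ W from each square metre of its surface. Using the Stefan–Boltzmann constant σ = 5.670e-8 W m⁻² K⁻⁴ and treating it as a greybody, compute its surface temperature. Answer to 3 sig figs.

T ≈ 975 K

I = εσT⁴, so T = (I/εσ)^(1/4) = (4.644×10⁴/(0.907×5.670×10⁻⁸))^(1/4) = 975 K.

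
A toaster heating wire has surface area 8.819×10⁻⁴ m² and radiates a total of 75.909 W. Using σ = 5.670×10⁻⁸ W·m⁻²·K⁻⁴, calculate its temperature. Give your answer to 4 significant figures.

Area A = 8.819×10⁻⁴ m².
P = σAT⁴ ⇒ T = (P/(σA))^(1/4) = (75.909/(5.670×10⁻⁸×8.819×10⁻⁴))^(1/4) = 1110 K.

T ≈ 1110 K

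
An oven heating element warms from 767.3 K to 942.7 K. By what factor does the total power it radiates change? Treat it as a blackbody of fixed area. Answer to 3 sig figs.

P ∝ T⁴, so P₂/P₁ = (T₂/T₁)⁴ = (942.7/767.3)⁴ = (1.22859)⁴ = 2.28.

P₂/P₁ ≈ 2.28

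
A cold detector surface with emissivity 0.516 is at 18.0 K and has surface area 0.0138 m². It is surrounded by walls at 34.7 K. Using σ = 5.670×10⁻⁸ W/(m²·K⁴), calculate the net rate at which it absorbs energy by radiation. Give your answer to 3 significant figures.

Net gain ≈ 5.43×10⁻⁴ W

Area A = 0.0138 m².
Net radiated power P_net = εσA(T⁴ − T₀⁴) = 0.516×5.670×10⁻⁸×0.0138×(18.0⁴ − 34.7⁴).
T⁴ − T₀⁴ = 1.04976×10⁵ − 1.44983×10⁶ = -1.34485×10⁶ K⁴, so P_net = -5.43×10⁻⁴ W — negative, meaning a net gain of 5.43×10⁻⁴ W.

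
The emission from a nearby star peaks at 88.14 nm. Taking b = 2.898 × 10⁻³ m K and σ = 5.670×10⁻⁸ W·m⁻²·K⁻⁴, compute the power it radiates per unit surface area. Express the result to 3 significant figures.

I ≈ 6.63×10¹⁰ W/m²

Wien's law: T = b/λ_max = 2.898×10⁻³/8.814×10⁻⁸ = 32879.5 K.
Then I = σT⁴ = 5.670×10⁻⁸×(32879.5)⁴ = 6.63×10¹⁰ W/m².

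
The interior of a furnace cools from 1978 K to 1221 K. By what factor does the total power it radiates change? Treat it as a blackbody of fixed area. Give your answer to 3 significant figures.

P₂/P₁ ≈ 0.145

P ∝ T⁴, so P₂/P₁ = (T₂/T₁)⁴ = (1221/1978)⁴ = (0.617290)⁴ = 0.145.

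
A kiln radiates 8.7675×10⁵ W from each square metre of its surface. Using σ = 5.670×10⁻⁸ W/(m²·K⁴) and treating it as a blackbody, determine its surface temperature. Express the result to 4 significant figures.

I = σT⁴, so T = (I/σ)^(1/4) = (8.7675×10⁵/(5.670×10⁻⁸))^(1/4) = 1983 K.

T ≈ 1983 K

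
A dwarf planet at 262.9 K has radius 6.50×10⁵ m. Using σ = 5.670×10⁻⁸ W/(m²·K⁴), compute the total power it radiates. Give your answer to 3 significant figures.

P ≈ 1.44×10¹⁵ W

Surface area A = 4πR² = 4π(6.50×10⁵ m)² = 5.30929×10¹² m².
P = σAT⁴ = 5.670×10⁻⁸ × 5.30929×10¹² × (262.9)⁴ = 1.44×10¹⁵ W.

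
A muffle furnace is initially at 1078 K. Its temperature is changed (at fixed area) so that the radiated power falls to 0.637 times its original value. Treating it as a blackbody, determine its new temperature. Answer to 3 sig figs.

T₂ ≈ 963 K

P ∝ T⁴, so T₂/T₁ = (P₂/P₁)^(1/4) = (0.637)^(1/4) = 0.893377.
T₂ = 1078 × 0.893377 = 963 K.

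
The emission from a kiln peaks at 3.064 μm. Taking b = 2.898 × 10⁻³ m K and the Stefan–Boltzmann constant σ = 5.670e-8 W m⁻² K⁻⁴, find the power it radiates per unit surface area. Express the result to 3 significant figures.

I ≈ 4.54×10⁴ W/m²

Wien's law: T = b/λ_max = 2.898×10⁻³/3.064×10⁻⁶ = 945.822 K.
Then I = σT⁴ = 5.670×10⁻⁸×(945.822)⁴ = 4.54×10⁴ W/m².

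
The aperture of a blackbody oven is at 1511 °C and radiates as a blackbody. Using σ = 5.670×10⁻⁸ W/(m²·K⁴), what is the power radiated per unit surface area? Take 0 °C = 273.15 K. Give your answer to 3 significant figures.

I ≈ 5.75×10⁵ W/m²

T = 1511 °C + 273.15 = 1784.15 K.
Stefan–Boltzmann: I = σT⁴ = 5.670×10⁻⁸ × (1784.15)⁴ = 5.75×10⁵ W/m².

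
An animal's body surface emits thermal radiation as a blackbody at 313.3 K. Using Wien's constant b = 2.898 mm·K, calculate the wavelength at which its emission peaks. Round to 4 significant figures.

Wien's displacement law: λ_max = b/T = (2.898×10⁻³ m·K)/(313.3 K) = 9.2499×10⁻⁶ m.
That is 9.250 μm, in the infrared range.

λ_max ≈ 9.250 μm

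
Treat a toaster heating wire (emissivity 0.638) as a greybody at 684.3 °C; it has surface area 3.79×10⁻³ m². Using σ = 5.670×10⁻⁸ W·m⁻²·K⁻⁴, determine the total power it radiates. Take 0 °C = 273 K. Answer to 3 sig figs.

T = 684.3 °C + 273 = 957.3 K.
Area A = 3.79×10⁻³ m².
P = εσAT⁴ = 0.638 × 5.670×10⁻⁸ × 3.79×10⁻³ × (957.3)⁴ = 115 W.

P ≈ 115 W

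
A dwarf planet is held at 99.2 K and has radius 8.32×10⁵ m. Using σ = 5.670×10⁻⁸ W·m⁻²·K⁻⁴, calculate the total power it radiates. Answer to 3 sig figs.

Surface area A = 4πR² = 4π(8.32×10⁵ m)² = 8.69874×10¹² m².
P = σAT⁴ = 5.670×10⁻⁸ × 8.69874×10¹² × (99.2)⁴ = 4.78×10¹³ W.

P ≈ 4.78×10¹³ W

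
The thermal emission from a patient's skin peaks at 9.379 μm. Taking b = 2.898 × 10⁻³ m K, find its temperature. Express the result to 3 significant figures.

T ≈ 309 K

Wien's law gives T = b/λ_max = (2.898×10⁻³ m·K)/(9.379×10⁻⁶ m) = 309 K.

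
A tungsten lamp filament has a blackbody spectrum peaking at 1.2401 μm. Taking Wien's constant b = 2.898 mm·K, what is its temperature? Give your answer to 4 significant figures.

Wien's law gives T = b/λ_max = (2.898×10⁻³ m·K)/(1.2401×10⁻⁶ m) = 2337 K.

T ≈ 2337 K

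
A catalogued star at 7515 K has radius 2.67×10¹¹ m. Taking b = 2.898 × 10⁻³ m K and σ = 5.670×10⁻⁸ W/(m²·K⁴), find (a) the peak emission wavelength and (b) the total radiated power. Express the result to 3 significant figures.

(a) λ_max = b/T = 2.898×10⁻³/7515 = 3.856×10⁻⁷ m = 386 nm.
Surface area A = 4πR² = 4π(2.67×10¹¹ m)² = 8.95844×10²³ m².
(b) P = σAT⁴ = 5.670×10⁻⁸×8.95844×10²³×(7515)⁴ = 1.62×10³² W.

λ_max ≈ 386 nm; P ≈ 1.62×10³² W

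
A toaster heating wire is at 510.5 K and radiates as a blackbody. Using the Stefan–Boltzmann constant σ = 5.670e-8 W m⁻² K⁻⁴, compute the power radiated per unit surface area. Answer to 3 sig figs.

Stefan–Boltzmann: I = σT⁴ = 5.670×10⁻⁸ × (510.5)⁴ = 3.85×10³ W/m².

I ≈ 3.85×10³ W/m²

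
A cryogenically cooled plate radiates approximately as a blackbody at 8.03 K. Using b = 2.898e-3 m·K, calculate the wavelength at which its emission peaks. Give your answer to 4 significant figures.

λ_max ≈ 0.3609 mm

Wien's displacement law: λ_max = b/T = (2.898×10⁻³ m·K)/(8.03 K) = 3.6090×10⁻⁴ m.
That is 0.3609 mm, in the infrared range.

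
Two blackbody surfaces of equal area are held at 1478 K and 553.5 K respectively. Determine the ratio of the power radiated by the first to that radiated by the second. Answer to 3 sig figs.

P₁/P₂ ≈ 50.8

With equal areas, P₁/P₂ = (T₁/T₂)⁴ = (1478/553.5)⁴ = 50.8.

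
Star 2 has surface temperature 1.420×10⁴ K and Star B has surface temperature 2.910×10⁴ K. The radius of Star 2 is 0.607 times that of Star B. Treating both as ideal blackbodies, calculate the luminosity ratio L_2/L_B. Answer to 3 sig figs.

L ∝ R²T⁴, so L_2/L_B = (R_2/R_B)²(T_2/T_B)⁴ = (0.607)² × (1.420×10⁴/2.910×10⁴)⁴ = 0.368449 × 0.0566998 = 0.0209.

L_2/L_B ≈ 0.0209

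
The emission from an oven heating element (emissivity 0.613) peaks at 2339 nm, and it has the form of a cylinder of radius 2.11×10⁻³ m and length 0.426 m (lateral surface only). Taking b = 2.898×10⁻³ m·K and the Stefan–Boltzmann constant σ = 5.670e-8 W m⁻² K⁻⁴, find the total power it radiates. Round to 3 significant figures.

P ≈ 463 W

Wien's law: T = b/λ_max = 2.898×10⁻³/2.339×10⁻⁶ = 1238.99 K.
Lateral area A = 2πrL = 2π×2.11×10⁻³×0.426 = 5.64770×10⁻³ m².
Then P = εσAT⁴ = 0.613×5.670×10⁻⁸×5.64770×10⁻³×(1238.99)⁴ = 463 W.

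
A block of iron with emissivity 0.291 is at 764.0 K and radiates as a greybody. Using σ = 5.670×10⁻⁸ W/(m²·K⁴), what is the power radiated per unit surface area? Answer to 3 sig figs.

Stefan–Boltzmann: I = εσT⁴ = 0.291 × 5.670×10⁻⁸ × (764.0)⁴ = 5.62×10³ W/m².

I ≈ 5.62×10³ W/m²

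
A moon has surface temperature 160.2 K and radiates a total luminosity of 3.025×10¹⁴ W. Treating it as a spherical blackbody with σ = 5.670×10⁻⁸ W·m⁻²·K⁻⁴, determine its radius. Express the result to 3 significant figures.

R ≈ 8.03×10⁵ m

L = 4πR²σT⁴ ⇒ R = √(L/(4πσT⁴)).
σT⁴ = 37.3451 W/m², so R = √(3.025×10¹⁴/(4π×37.3451)) = 8.03×10⁵ m.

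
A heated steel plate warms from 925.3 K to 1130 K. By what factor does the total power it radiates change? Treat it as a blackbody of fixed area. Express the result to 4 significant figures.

P ∝ T⁴, so P₂/P₁ = (T₂/T₁)⁴ = (1130/925.3)⁴ = (1.22123)⁴ = 2.224.

P₂/P₁ ≈ 2.224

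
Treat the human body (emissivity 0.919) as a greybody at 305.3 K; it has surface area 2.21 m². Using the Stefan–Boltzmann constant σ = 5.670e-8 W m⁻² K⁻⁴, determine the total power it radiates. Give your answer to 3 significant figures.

P ≈ 1.00×10³ W

Area A = 2.21 m².
P = εσAT⁴ = 0.919 × 5.670×10⁻⁸ × 2.21 × (305.3)⁴ = 1.00×10³ W.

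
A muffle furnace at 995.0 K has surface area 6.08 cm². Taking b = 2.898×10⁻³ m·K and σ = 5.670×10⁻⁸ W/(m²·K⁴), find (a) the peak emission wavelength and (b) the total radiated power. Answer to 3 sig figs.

(a) λ_max = b/T = 2.898×10⁻³/995.0 = 2.913×10⁻⁶ m = 2.91 μm.
Area A = 6.08 cm² = 6.08×10⁻⁴ m².
(b) P = σAT⁴ = 5.670×10⁻⁸×6.08×10⁻⁴×(995.0)⁴ = 33.8 W.

λ_max ≈ 2.91 μm; P ≈ 33.8 W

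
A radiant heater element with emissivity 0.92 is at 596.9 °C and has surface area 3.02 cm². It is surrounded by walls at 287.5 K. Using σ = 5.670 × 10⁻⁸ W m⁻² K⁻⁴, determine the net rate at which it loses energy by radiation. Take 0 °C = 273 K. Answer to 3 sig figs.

Net loss ≈ 8.91 W

T = 596.9 °C + 273 = 869.9 K.
Area A = 3.02 cm² = 3.02×10⁻⁴ m².
Net radiated power P_net = εσA(T⁴ − T₀⁴) = 0.92×5.670×10⁻⁸×3.02×10⁻⁴×(869.9⁴ − 287.5⁴).
T⁴ − T₀⁴ = 5.72634×10¹¹ − 6.83206×10⁹ = 5.65802×10¹¹ K⁴, so P_net = 8.91 W.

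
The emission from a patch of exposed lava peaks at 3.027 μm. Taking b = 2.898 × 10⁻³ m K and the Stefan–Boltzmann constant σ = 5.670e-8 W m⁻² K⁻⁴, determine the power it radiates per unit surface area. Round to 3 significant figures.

Wien's law: T = b/λ_max = 2.898×10⁻³/3.027×10⁻⁶ = 957.384 K.
Then I = σT⁴ = 5.670×10⁻⁸×(957.384)⁴ = 4.76×10⁴ W/m².

I ≈ 4.76×10⁴ W/m²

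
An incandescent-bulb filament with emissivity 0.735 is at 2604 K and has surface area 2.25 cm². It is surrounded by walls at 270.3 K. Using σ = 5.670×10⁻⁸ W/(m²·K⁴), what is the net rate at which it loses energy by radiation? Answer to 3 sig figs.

Net loss ≈ 431 W

Area A = 2.25 cm² = 2.25×10⁻⁴ m².
Net radiated power P_net = εσA(T⁴ − T₀⁴) = 0.735×5.670×10⁻⁸×2.25×10⁻⁴×(2604⁴ − 270.3⁴).
T⁴ − T₀⁴ = 4.59795×10¹³ − 5.33807×10⁹ = 4.59742×10¹³ K⁴, so P_net = 431 W.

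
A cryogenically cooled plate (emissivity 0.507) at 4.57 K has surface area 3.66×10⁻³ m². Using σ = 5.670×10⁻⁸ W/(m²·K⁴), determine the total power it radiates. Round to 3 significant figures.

Area A = 3.66×10⁻³ m².
P = εσAT⁴ = 0.507 × 5.670×10⁻⁸ × 3.66×10⁻³ × (4.57)⁴ = 4.59×10⁻⁸ W.

P ≈ 4.59×10⁻⁸ W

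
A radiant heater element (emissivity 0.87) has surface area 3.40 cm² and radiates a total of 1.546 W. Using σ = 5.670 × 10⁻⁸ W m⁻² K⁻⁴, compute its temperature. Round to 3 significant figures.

Area A = 3.40 cm² = 3.40×10⁻⁴ m².
P = εσAT⁴ ⇒ T = (P/(εσA))^(1/4) = (1.546/(0.87×5.670×10⁻⁸×3.40×10⁻⁴))^(1/4) = 551 K.

T ≈ 551 K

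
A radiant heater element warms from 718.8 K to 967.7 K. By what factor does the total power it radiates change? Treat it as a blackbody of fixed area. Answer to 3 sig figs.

P ∝ T⁴, so P₂/P₁ = (T₂/T₁)⁴ = (967.7/718.8)⁴ = (1.34627)⁴ = 3.28.

P₂/P₁ ≈ 3.28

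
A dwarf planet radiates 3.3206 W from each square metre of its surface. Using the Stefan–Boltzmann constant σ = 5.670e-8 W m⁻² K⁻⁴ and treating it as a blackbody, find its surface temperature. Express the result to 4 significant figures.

I = σT⁴, so T = (I/σ)^(1/4) = (3.3206/(5.670×10⁻⁸))^(1/4) = 87.48 K.

T ≈ 87.48 K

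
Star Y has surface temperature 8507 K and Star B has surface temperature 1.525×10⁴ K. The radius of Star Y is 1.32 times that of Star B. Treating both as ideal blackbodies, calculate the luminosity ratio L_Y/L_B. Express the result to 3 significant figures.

L ∝ R²T⁴, so L_Y/L_B = (R_Y/R_B)²(T_Y/T_B)⁴ = (1.32)² × (8507/1.525×10⁴)⁴ = 1.7424 × 0.0968337 = 0.169.

L_Y/L_B ≈ 0.169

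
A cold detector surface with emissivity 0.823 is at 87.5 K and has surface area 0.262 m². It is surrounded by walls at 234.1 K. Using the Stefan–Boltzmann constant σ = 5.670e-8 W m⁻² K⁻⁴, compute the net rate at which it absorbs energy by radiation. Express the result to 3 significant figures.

Net gain ≈ 36.0 W

Area A = 0.262 m².
Net radiated power P_net = εσA(T⁴ − T₀⁴) = 0.823×5.670×10⁻⁸×0.262×(87.5⁴ − 234.1⁴).
T⁴ − T₀⁴ = 5.86182×10⁷ − 3.00335×10⁹ = -2.94473×10⁹ K⁴, so P_net = -36.0 W — negative, meaning a net gain of 36.0 W.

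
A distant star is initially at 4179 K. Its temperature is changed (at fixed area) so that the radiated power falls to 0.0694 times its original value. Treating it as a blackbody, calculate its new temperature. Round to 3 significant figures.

P ∝ T⁴, so T₂/T₁ = (P₂/P₁)^(1/4) = (0.0694)^(1/4) = 0.513263.
T₂ = 4179 × 0.513263 = 2.14×10³ K.

T₂ ≈ 2.14×10³ K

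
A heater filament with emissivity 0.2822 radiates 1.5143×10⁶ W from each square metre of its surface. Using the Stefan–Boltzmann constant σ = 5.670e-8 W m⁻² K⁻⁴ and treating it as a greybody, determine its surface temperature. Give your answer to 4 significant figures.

T ≈ 3119 K

I = εσT⁴, so T = (I/εσ)^(1/4) = (1.5143×10⁶/(0.2822×5.670×10⁻⁸))^(1/4) = 3119 K.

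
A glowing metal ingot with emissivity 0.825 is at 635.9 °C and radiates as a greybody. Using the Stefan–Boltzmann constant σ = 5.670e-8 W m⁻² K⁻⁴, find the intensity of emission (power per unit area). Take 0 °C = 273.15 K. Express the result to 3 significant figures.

T = 635.9 °C + 273.15 = 909.05 K.
Stefan–Boltzmann: I = εσT⁴ = 0.825 × 5.670×10⁻⁸ × (909.05)⁴ = 3.19×10⁴ W/m².

I ≈ 3.19×10⁴ W/m²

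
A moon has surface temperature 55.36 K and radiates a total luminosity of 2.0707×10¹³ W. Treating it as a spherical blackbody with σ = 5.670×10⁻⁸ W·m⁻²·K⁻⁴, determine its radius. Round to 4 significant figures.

R ≈ 1.759×10⁶ m

L = 4πR²σT⁴ ⇒ R = √(L/(4πσT⁴)).
σT⁴ = 0.532559 W/m², so R = √(2.0707×10¹³/(4π×0.532559)) = 1.759×10⁶ m.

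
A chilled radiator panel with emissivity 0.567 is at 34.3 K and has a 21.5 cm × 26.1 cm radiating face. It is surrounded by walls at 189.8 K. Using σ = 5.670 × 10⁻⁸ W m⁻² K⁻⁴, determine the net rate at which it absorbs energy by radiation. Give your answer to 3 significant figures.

Net gain ≈ 2.34 W

Area A = 0.215 × 0.261 = 0.056115 m².
Net radiated power P_net = εσA(T⁴ − T₀⁴) = 0.567×5.670×10⁻⁸×0.056115×(34.3⁴ − 189.8⁴).
T⁴ − T₀⁴ = 1.38413×10⁶ − 1.29773×10⁹ = -1.29635×10⁹ K⁴, so P_net = -2.34 W — negative, meaning a net gain of 2.34 W.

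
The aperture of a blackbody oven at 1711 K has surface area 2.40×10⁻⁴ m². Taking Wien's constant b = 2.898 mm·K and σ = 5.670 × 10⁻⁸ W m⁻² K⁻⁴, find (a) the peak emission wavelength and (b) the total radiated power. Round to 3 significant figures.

(a) λ_max = b/T = 2.898×10⁻³/1711 = 1.694×10⁻⁶ m = 1.69×10³ nm.
Area A = 2.40×10⁻⁴ m².
(b) P = σAT⁴ = 5.670×10⁻⁸×2.40×10⁻⁴×(1711)⁴ = 117 W.

λ_max ≈ 1.69×10³ nm; P ≈ 117 W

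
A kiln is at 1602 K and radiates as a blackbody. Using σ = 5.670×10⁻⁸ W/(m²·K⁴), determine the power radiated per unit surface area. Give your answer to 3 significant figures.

Stefan–Boltzmann: I = σT⁴ = 5.670×10⁻⁸ × (1602)⁴ = 3.73×10⁵ W/m².

I ≈ 3.73×10⁵ W/m²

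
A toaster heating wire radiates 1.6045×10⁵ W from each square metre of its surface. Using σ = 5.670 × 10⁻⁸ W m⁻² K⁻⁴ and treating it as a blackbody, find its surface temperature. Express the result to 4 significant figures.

I = σT⁴, so T = (I/σ)^(1/4) = (1.6045×10⁵/(5.670×10⁻⁸))^(1/4) = 1297 K.

T ≈ 1297 K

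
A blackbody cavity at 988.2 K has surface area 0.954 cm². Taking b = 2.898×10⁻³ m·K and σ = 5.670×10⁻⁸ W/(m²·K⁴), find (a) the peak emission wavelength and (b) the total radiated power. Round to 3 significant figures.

λ_max ≈ 2.93×10³ nm; P ≈ 5.16 W

(a) λ_max = b/T = 2.898×10⁻³/988.2 = 2.933×10⁻⁶ m = 2.93×10³ nm.
Area A = 0.954 cm² = 9.54×10⁻⁵ m².
(b) P = σAT⁴ = 5.670×10⁻⁸×9.54×10⁻⁵×(988.2)⁴ = 5.16 W.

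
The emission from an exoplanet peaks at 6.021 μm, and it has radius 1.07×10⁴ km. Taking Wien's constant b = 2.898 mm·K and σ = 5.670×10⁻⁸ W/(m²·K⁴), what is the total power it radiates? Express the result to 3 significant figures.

Wien's law: T = b/λ_max = 2.898×10⁻³/6.021×10⁻⁶ = 481.315 K.
Surface area A = 4πR² = 4π(1.07×10⁷ m)² = 1.43872×10¹⁵ m².
Then P = σAT⁴ = 5.670×10⁻⁸×1.43872×10¹⁵×(481.315)⁴ = 4.38×10¹⁸ W.

P ≈ 4.38×10¹⁸ W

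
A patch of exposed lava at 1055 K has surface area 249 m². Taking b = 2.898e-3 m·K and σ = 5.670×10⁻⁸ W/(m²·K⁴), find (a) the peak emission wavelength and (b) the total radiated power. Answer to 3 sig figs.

λ_max ≈ 2.75 μm; P ≈ 1.75×10⁷ W

(a) λ_max = b/T = 2.898×10⁻³/1055 = 2.747×10⁻⁶ m = 2.75 μm.
Area A = 249 m².
(b) P = σAT⁴ = 5.670×10⁻⁸×249×(1055)⁴ = 1.75×10⁷ W.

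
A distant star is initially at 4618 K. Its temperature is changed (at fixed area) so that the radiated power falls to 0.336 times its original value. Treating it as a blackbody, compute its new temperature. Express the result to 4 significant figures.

P ∝ T⁴, so T₂/T₁ = (P₂/P₁)^(1/4) = (0.336)^(1/4) = 0.761351.
T₂ = 4618 × 0.761351 = 3516 K.

T₂ ≈ 3516 K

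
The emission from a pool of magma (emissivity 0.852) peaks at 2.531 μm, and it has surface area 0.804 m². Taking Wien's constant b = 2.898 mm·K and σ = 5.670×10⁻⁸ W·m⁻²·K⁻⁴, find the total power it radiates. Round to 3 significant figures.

Wien's law: T = b/λ_max = 2.898×10⁻³/2.531×10⁻⁶ = 1145.00 K.
Area A = 0.804 m².
Then P = εσAT⁴ = 0.852×5.670×10⁻⁸×0.804×(1145.00)⁴ = 6.68×10⁴ W.

P ≈ 6.68×10⁴ W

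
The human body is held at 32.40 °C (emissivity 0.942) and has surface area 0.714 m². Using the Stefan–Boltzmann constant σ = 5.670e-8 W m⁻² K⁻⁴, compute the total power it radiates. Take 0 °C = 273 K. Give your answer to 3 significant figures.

T = 32.40 °C + 273 = 305.40 K.
Area A = 0.714 m².
P = εσAT⁴ = 0.942 × 5.670×10⁻⁸ × 0.714 × (305.40)⁴ = 332 W.

P ≈ 332 W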